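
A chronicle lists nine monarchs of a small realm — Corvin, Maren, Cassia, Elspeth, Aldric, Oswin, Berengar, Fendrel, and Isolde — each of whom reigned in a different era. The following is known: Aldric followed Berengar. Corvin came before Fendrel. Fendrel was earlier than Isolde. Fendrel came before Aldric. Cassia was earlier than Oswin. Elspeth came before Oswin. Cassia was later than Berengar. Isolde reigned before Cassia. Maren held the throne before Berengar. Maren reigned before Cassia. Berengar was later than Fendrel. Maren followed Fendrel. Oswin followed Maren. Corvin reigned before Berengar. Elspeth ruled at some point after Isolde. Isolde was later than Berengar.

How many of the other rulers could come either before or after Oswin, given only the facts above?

1

Forced before Oswin: Berengar, Cassia, Corvin, Elspeth, Fendrel, Isolde, and Maren.
That leaves Aldric with no forced order relative to Oswin — 1.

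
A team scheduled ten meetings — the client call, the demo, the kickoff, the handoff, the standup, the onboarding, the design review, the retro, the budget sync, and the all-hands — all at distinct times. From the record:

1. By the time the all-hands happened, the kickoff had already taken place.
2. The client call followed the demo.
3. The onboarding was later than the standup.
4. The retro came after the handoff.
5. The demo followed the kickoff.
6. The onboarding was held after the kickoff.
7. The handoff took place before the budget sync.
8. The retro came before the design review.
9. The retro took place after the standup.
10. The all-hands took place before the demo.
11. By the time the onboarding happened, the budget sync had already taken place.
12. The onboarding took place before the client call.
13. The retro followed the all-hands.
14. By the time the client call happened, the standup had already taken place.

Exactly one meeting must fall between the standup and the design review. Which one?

the retro

Tracing the constraints gives the standup → the retro → the design review, so the retro sits after the standup and before the design review.
No other meeting is forced both after the standup and before the design review.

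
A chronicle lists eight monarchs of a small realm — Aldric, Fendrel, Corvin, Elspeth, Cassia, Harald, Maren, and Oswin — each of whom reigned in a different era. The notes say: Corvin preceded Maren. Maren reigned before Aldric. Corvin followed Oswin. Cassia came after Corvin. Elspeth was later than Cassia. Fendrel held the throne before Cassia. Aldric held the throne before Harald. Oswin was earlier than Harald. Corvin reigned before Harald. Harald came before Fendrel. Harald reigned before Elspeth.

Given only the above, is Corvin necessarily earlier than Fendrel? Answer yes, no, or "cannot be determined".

Chain the constraints: Corvin → Harald → Fendrel. Each link is directly stated, so Corvin comes before Fendrel.

yes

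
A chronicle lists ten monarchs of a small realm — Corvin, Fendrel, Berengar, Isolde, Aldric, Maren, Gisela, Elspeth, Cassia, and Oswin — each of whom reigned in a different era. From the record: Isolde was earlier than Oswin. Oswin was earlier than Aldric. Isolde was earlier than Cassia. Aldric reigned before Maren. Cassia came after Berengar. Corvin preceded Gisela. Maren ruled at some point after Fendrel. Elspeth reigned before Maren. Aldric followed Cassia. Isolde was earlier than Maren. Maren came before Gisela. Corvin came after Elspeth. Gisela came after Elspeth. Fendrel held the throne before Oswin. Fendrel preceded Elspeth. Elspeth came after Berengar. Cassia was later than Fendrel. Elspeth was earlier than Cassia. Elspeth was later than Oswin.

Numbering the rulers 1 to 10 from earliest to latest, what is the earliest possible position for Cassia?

Berengar, Elspeth, Fendrel, Isolde, and Oswin must all come before Cassia — 5 forced predecessors.
Nothing else is forced ahead of Cassia, so their earliest slot is position 5 + 1 = 6.

6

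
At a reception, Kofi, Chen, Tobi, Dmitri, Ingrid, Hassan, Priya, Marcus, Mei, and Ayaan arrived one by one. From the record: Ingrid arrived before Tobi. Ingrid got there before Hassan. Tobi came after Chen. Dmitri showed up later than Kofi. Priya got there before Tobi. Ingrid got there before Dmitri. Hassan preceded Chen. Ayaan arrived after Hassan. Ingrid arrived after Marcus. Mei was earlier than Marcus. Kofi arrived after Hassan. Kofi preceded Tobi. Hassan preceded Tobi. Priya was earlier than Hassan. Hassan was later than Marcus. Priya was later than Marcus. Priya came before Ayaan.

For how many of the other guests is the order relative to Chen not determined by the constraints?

3

Forced before Chen: Hassan, Ingrid, Marcus, Mei, and Priya; forced after Chen: Tobi.
That leaves Ayaan, Dmitri, and Kofi with no forced order relative to Chen — 3.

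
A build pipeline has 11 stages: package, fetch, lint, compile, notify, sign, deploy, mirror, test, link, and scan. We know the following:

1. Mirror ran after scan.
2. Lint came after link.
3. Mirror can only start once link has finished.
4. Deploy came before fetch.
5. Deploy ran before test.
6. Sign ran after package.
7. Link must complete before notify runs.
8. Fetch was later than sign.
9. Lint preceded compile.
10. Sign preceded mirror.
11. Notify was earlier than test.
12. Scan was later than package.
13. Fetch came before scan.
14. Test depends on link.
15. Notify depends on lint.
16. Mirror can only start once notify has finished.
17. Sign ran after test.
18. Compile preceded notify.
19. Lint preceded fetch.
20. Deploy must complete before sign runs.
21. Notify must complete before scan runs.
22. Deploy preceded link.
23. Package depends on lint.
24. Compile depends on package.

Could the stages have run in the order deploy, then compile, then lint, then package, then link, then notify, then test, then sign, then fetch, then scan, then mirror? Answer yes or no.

no

The constraints require lint before compile, but in the proposed sequence compile appears ahead of lint. That one violation is enough.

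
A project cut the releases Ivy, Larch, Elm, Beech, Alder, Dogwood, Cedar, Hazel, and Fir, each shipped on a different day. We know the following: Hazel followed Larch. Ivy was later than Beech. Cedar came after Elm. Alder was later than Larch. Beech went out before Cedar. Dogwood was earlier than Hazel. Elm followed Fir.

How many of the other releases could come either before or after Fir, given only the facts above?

Forced after Fir: Cedar and Elm.
That leaves Alder, Beech, Dogwood, Hazel, Ivy, and Larch with no forced order relative to Fir — 6.

6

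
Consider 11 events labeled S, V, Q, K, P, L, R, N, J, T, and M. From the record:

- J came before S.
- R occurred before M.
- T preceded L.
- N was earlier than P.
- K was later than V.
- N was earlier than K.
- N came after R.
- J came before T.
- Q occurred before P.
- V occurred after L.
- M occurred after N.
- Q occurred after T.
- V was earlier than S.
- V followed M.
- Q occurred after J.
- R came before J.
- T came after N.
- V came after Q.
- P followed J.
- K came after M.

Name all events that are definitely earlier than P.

Directly stated before P: J, N, and Q.
R reaches P via R → J → P.
T reaches P via T → Q → P.
No chain forces K (or any of the others) ahead of P.

J, N, Q, R, T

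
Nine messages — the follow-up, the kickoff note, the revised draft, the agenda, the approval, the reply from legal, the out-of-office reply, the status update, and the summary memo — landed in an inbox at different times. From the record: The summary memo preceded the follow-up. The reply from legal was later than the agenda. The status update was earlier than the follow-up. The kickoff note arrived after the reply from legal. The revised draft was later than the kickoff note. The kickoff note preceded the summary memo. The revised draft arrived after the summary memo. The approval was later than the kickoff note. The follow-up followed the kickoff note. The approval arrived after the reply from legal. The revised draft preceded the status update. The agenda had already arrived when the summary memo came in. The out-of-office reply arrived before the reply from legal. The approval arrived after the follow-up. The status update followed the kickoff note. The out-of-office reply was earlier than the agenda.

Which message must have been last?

the approval

Every other message has a chain of constraints placing it before the approval, so the approval is last.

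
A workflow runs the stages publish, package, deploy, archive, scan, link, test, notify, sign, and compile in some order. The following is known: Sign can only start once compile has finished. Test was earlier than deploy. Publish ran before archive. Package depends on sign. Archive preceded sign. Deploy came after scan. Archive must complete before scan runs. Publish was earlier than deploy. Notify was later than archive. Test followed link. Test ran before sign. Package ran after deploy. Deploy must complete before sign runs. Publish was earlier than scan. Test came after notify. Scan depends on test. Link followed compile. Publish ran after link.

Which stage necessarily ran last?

package

Every other stage has a chain of constraints placing it before package, so package is last.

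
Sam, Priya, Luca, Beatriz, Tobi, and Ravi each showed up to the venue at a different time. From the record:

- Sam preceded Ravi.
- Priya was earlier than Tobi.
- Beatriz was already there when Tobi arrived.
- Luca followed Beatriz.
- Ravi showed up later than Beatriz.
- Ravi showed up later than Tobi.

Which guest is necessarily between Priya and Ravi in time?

Tobi

Tracing the constraints gives Priya → Tobi → Ravi, so Tobi sits after Priya and before Ravi.
No other guest is forced both after Priya and before Ravi.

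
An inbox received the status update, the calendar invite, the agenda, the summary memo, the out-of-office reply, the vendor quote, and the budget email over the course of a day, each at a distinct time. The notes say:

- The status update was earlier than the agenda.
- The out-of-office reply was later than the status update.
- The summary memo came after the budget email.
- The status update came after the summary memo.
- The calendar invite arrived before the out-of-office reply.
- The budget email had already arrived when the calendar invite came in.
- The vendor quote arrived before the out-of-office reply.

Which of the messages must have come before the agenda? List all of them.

the budget email, the status update, the summary memo

Directly stated before the agenda: the status update.
The budget email reaches the agenda via the budget email → the summary memo → the status update → the agenda.
The summary memo reaches the agenda via the summary memo → the status update → the agenda.
No chain forces the vendor quote (or any of the others) ahead of the agenda.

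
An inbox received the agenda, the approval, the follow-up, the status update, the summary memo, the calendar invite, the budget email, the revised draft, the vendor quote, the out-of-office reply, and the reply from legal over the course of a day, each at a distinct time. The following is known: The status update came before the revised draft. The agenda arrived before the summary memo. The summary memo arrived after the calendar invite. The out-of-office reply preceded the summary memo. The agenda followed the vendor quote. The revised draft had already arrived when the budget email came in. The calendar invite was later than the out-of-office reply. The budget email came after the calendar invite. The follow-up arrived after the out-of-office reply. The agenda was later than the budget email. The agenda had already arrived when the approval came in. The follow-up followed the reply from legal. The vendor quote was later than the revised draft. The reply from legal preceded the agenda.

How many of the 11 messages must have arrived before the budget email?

Directly stated before the budget email: the calendar invite and the revised draft.
The out-of-office reply reaches the budget email via the out-of-office reply → the calendar invite → the budget email.
The status update reaches the budget email via the status update → the revised draft → the budget email.
No chain forces the approval (or any of the others) ahead of the budget email.
That's the calendar invite, the out-of-office reply, the revised draft, and the status update — 4 in all.

4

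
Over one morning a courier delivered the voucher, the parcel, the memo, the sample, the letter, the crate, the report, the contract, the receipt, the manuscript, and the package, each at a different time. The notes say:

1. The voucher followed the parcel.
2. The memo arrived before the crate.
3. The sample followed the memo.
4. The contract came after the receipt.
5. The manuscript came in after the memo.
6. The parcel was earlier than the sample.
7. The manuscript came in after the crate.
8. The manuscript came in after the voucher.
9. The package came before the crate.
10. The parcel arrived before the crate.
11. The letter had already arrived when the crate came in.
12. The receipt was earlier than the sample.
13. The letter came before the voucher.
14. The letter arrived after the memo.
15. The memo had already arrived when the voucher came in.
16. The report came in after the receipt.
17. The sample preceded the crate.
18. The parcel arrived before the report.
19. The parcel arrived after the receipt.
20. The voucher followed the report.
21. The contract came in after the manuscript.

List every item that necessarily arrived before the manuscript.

the crate, the letter, the memo, the package, the parcel, the receipt, the report, the sample, the voucher

Directly stated before the manuscript: the crate, the memo, and the voucher.
The letter reaches the manuscript via the letter → the voucher → the manuscript.
The package reaches the manuscript via the package → the crate → the manuscript.
The parcel reaches the manuscript via the parcel → the voucher → the manuscript.
Likewise the receipt, the report, and the sample each reach the manuscript by chaining the stated constraints.
No chain forces the contract ahead of the manuscript.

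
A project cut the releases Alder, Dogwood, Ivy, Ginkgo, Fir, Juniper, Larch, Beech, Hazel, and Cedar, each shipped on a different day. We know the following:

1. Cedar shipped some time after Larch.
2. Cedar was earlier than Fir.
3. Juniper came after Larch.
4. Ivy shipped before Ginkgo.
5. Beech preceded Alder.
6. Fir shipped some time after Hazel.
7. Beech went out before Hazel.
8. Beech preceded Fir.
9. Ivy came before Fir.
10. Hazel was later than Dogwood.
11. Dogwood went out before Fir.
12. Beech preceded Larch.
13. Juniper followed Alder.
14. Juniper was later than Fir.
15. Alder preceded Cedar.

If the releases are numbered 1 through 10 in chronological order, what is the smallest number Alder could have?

2

Beech must come before Alder — 1 forced predecessor.
Nothing else is forced ahead of Alder, so its earliest slot is position 1 + 1 = 2.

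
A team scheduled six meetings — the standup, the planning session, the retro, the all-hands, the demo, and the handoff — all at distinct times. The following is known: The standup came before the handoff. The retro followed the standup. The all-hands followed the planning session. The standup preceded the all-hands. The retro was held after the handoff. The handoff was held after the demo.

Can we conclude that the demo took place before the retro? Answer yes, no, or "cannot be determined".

Chain the constraints: the demo → the handoff → the retro. Each link is directly stated, so the demo comes before the retro.

yes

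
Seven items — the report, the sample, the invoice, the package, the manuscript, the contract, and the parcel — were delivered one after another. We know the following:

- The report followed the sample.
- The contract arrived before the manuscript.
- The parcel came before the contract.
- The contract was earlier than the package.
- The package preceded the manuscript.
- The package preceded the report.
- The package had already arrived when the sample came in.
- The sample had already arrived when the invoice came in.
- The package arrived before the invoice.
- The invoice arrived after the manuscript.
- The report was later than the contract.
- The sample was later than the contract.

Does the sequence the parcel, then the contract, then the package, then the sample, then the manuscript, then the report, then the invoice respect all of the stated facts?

Check each stated constraint against the proposed order — e.g. the package is ahead of the invoice; the contract is ahead of the report. Every pair is in the required order; nothing is violated.

yes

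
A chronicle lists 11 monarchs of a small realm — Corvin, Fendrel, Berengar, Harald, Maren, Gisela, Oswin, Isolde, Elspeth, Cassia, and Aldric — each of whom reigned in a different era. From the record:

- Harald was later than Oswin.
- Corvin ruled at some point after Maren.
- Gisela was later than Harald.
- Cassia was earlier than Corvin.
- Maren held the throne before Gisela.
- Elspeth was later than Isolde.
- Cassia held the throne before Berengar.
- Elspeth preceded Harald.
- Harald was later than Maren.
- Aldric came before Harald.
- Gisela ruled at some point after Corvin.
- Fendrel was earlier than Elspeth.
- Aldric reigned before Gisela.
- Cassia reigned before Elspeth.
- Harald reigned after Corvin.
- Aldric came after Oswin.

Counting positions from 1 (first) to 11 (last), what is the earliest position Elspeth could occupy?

Cassia, Fendrel, and Isolde must all come before Elspeth — 3 forced predecessors.
Nothing else is forced ahead of Elspeth, so their earliest slot is position 3 + 1 = 4.

4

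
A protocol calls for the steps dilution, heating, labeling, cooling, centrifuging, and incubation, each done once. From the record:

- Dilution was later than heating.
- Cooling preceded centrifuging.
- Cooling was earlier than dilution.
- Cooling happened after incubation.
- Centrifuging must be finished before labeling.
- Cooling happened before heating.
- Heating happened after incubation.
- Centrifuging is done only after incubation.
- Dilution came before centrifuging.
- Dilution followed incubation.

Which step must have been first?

Incubation has a chain of constraints placing it before every other step, so incubation must be first.

incubation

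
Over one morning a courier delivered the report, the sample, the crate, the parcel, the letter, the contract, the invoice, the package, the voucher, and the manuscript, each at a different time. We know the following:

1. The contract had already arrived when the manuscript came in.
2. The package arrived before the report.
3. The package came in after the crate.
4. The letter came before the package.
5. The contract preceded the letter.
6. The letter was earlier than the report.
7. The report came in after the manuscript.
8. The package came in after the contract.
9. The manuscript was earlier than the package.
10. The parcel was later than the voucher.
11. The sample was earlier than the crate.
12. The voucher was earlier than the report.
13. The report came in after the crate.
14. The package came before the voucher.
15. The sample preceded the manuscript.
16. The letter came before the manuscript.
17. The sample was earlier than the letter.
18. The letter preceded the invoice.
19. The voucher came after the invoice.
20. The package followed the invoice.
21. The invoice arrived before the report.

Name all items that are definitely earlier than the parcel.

Directly stated before the parcel: the voucher.
The contract reaches the parcel via the contract → the package → the voucher → the parcel.
The crate reaches the parcel via the crate → the package → the voucher → the parcel.
The invoice reaches the parcel via the invoice → the voucher → the parcel.
Likewise the letter, the manuscript, the package, and the sample each reach the parcel by chaining the stated constraints.

the contract, the crate, the invoice, the letter, the manuscript, the package, the sample, the voucher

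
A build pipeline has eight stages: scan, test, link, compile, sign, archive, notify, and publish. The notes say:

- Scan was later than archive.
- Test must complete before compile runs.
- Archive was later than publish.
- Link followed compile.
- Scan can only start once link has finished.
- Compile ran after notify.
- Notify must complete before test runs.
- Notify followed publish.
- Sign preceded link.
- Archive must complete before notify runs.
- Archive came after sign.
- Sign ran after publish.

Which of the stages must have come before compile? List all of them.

Directly stated before compile: notify and test.
Archive reaches compile via archive → notify → compile.
Publish reaches compile via publish → notify → compile.
Sign reaches compile via sign → archive → notify → compile.

archive, notify, publish, sign, test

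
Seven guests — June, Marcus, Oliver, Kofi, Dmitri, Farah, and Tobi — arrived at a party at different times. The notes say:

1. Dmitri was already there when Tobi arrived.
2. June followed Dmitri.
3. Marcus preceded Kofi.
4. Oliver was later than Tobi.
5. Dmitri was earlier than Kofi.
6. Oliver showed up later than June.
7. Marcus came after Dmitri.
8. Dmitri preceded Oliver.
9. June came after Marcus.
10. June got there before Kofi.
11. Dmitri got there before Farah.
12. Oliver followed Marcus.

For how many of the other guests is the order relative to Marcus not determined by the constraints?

2

Forced before Marcus: Dmitri; forced after Marcus: June, Kofi, and Oliver.
That leaves Farah and Tobi with no forced order relative to Marcus — 2.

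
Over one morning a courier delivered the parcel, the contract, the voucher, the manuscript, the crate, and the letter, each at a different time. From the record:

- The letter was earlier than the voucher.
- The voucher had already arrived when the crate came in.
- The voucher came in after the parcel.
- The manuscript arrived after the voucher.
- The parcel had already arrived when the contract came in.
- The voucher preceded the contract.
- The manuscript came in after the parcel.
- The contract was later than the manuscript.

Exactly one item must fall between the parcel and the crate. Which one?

Tracing the constraints gives the parcel → the voucher → the crate, so the voucher sits after the parcel and before the crate.
No other item is forced both after the parcel and before the crate.

the voucher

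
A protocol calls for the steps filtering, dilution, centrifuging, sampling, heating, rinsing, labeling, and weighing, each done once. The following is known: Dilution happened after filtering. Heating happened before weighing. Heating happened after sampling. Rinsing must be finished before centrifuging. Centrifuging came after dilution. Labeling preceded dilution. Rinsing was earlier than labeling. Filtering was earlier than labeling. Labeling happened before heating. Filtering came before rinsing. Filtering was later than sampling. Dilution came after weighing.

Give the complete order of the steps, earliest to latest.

sampling, filtering, rinsing, labeling, heating, weighing, dilution, centrifuging

The constraints fix every adjacent pair, so only one ordering works:
sampling → filtering → rinsing → labeling → heating → weighing → dilution → centrifuging.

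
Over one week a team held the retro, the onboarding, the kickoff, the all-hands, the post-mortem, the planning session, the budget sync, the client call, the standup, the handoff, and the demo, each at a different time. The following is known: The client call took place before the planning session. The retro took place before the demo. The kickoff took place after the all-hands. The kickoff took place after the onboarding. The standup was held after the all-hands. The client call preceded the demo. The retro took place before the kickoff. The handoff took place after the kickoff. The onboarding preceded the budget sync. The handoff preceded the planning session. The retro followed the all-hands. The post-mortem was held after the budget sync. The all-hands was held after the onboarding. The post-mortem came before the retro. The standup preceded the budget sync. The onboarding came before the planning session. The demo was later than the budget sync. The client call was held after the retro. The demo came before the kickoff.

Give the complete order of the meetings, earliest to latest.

The constraints fix every adjacent pair, so only one ordering works:
the onboarding → the all-hands → the standup → the budget sync → the post-mortem → the retro → the client call → the demo → the kickoff → the handoff → the planning session.

the onboarding, the all-hands, the standup, the budget sync, the post-mortem, the retro, the client call, the demo, the kickoff, the handoff, the planning session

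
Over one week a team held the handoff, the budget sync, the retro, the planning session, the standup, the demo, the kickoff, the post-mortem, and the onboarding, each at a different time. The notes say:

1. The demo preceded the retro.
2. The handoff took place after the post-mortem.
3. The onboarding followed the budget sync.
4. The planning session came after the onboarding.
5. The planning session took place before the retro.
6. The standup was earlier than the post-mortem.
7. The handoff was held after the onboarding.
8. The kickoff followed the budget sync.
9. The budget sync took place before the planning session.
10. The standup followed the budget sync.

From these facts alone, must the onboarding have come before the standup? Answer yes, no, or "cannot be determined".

No chain of stated constraints runs from the onboarding to the standup, and none runs from the standup to the onboarding either.
So the relative order of the onboarding and the standup is not fixed by the given facts.

cannot be determined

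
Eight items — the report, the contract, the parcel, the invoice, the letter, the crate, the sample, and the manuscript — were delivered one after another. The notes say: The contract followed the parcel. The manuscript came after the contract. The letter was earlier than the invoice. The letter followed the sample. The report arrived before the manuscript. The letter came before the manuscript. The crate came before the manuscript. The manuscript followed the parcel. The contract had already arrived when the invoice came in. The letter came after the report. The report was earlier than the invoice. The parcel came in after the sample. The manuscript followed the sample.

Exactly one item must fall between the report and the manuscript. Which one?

the letter

Tracing the constraints gives the report → the letter → the manuscript, so the letter sits after the report and before the manuscript.
No other item is forced both after the report and before the manuscript.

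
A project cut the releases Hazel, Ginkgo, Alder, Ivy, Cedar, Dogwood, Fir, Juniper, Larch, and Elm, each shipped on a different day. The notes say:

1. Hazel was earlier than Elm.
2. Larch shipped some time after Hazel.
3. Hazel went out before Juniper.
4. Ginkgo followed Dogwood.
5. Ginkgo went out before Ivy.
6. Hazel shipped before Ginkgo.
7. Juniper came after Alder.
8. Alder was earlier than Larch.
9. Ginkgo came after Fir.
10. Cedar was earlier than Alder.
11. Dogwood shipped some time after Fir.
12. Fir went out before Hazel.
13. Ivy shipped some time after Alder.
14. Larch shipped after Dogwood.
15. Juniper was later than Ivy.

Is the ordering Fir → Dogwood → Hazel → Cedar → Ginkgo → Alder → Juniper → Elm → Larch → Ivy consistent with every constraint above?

no

The constraints require Ivy before Juniper, but in the proposed sequence Juniper appears ahead of Ivy. That one violation is enough.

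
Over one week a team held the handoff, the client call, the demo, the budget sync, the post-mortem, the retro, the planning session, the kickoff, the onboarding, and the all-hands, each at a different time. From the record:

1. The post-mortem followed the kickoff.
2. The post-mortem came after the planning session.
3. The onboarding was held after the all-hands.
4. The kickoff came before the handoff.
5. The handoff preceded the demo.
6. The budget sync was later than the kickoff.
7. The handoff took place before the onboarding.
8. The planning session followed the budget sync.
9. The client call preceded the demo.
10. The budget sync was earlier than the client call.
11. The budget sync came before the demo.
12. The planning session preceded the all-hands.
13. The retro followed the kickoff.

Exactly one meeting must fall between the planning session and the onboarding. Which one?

Tracing the constraints gives the planning session → the all-hands → the onboarding, so the all-hands sits after the planning session and before the onboarding.
No other meeting is forced both after the planning session and before the onboarding.

the all-hands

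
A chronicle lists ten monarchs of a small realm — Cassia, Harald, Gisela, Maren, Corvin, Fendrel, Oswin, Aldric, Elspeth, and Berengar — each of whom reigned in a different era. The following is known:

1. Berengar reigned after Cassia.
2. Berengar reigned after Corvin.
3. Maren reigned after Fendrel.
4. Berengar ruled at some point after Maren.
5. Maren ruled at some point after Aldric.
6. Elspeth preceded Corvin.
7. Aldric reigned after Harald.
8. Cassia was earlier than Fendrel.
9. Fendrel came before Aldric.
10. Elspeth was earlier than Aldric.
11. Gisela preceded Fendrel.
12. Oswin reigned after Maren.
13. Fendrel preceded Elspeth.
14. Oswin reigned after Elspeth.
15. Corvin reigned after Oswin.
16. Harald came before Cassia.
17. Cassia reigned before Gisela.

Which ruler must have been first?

Harald has a chain of constraints placing them before every other ruler, so Harald must be first.

Harald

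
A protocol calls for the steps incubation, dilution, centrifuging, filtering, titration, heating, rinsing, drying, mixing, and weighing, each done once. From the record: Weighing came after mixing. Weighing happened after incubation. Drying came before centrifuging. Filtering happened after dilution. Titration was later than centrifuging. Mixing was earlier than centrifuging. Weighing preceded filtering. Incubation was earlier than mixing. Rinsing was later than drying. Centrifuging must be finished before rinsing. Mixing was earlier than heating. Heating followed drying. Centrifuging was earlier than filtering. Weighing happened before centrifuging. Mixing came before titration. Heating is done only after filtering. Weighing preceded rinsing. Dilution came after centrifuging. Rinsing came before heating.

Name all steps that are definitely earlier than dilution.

Directly stated before dilution: centrifuging.
Drying reaches dilution via drying → centrifuging → dilution.
Incubation reaches dilution via incubation → weighing → centrifuging → dilution.
Mixing reaches dilution via mixing → centrifuging → dilution.
Likewise weighing reaches dilution by chaining the stated constraints.

centrifuging, drying, incubation, mixing, weighing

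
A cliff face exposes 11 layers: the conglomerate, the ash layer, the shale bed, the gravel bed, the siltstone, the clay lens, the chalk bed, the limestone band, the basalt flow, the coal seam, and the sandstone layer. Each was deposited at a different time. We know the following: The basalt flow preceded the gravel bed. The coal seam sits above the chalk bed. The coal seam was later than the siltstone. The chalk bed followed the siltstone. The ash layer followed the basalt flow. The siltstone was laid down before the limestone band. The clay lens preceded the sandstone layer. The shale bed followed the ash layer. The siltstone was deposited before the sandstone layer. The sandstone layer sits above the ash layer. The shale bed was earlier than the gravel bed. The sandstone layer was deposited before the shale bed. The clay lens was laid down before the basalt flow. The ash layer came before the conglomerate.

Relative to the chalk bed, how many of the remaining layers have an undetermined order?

Forced before the chalk bed: the siltstone; forced after the chalk bed: the coal seam.
That leaves the ash layer, the basalt flow, the clay lens, the conglomerate, the gravel bed, the limestone band, the sandstone layer, and the shale bed with no forced order relative to the chalk bed — 8.

8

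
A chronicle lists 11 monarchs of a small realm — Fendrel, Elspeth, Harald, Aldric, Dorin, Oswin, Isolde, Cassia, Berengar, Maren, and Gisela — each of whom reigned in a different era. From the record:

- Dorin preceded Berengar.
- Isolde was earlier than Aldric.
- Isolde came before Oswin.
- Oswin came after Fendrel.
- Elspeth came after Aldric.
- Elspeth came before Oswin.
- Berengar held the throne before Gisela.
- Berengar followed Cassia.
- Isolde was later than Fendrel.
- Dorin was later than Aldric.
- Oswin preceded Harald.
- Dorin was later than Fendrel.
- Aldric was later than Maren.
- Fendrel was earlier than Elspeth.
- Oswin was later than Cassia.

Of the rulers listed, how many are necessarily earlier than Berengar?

6

Directly stated before Berengar: Cassia and Dorin.
Aldric reaches Berengar via Aldric → Dorin → Berengar.
Fendrel reaches Berengar via Fendrel → Dorin → Berengar.
Isolde reaches Berengar via Isolde → Aldric → Dorin → Berengar.
Likewise Maren reaches Berengar by chaining the stated constraints.
No chain forces Gisela (or any of the others) ahead of Berengar.
That's Aldric, Cassia, Dorin, Fendrel, Isolde, and Maren — 6 in all.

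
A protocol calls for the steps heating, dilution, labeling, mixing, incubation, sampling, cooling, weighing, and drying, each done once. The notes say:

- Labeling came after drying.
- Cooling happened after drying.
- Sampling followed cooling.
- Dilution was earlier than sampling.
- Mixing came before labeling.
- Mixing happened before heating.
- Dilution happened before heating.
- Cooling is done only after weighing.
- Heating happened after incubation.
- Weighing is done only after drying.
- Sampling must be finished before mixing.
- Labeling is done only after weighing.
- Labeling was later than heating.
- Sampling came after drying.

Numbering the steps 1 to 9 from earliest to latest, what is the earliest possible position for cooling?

3

Drying and weighing must both come before cooling — 2 forced predecessors.
Nothing else is forced ahead of cooling, so its earliest slot is position 2 + 1 = 3.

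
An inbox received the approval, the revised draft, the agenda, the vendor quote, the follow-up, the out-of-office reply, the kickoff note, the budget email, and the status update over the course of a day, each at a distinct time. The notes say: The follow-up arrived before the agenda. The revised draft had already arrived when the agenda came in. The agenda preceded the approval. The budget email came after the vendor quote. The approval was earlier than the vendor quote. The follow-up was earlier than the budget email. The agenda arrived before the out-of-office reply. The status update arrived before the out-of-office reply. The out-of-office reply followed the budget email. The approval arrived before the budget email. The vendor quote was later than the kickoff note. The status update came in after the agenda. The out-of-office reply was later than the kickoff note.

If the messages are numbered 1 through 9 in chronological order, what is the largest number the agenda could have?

4

The agenda must come before the approval, the budget email, the out-of-office reply, the status update, and the vendor quote — 5 messages forced after it.
Everything else can be placed before the agenda in some valid order, so the agenda can sit as late as position 9 − 5 = 4.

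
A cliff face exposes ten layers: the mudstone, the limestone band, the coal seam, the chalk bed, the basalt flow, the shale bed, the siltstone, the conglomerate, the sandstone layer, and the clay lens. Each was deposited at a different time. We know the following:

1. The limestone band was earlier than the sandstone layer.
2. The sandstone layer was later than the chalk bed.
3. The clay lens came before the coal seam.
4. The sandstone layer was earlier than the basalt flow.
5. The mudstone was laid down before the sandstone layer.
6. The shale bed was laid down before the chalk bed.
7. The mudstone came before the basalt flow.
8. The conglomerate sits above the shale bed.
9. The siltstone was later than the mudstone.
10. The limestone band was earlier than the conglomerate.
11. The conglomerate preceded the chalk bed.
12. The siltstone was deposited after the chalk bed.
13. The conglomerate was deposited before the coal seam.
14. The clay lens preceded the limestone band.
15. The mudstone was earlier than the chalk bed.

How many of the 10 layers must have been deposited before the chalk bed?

5

Directly stated before the chalk bed: the conglomerate, the mudstone, and the shale bed.
The clay lens reaches the chalk bed via the clay lens → the limestone band → the conglomerate → the chalk bed.
The limestone band reaches the chalk bed via the limestone band → the conglomerate → the chalk bed.
No chain forces the sandstone layer (or any of the others) ahead of the chalk bed.
That's the clay lens, the conglomerate, the limestone band, the mudstone, and the shale bed — 5 in all.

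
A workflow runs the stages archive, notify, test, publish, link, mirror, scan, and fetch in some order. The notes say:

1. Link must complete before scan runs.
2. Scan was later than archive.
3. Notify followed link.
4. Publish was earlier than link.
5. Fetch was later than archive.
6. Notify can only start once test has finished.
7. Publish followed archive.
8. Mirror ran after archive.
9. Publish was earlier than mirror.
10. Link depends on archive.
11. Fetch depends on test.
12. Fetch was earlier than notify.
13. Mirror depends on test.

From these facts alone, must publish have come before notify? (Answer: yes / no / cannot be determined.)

Chain the constraints: publish → link → notify. Each link is directly stated, so publish comes before notify.

yes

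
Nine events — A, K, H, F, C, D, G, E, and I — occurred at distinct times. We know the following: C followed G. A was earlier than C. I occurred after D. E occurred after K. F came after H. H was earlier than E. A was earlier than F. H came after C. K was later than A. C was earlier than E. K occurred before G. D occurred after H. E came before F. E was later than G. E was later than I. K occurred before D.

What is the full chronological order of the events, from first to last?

A, K, G, C, H, D, I, E, F

The constraints fix every adjacent pair, so only one ordering works:
A → K → G → C → H → D → I → E → F.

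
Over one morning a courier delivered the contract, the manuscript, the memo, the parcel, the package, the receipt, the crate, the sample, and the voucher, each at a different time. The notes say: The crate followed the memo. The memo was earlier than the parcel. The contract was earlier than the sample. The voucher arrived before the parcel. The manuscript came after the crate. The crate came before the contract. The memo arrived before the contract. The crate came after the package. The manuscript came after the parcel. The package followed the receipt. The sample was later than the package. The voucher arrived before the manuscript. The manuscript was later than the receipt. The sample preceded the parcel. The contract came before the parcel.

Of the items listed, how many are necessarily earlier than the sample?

5

Directly stated before the sample: the contract and the package.
The crate reaches the sample via the crate → the contract → the sample.
The memo reaches the sample via the memo → the contract → the sample.
The receipt reaches the sample via the receipt → the package → the sample.
No chain forces the manuscript (or any of the others) ahead of the sample.
That's the contract, the crate, the memo, the package, and the receipt — 5 in all.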